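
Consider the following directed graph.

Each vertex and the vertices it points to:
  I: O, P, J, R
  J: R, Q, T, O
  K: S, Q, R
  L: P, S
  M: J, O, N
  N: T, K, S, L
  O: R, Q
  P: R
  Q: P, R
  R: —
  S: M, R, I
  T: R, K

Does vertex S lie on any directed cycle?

S is on a cycle iff S can reach itself via ≥1 edge.
S → M → N → S — yes.

Yes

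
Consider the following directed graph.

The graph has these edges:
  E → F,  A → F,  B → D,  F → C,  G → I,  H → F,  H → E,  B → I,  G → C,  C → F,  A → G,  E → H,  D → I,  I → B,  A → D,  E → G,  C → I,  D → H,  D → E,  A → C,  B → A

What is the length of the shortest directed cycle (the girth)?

2

For each vertex v, BFS finds the shortest path from v back to v.
The shortest such closed walk is B → I → B, length 2.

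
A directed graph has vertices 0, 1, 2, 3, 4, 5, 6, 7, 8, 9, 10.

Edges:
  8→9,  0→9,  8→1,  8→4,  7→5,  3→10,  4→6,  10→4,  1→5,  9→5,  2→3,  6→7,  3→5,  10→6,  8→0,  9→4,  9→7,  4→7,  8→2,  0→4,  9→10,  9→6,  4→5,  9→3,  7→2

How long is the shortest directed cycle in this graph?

5

For each vertex v, BFS finds the shortest path from v back to v.
The shortest such closed walk is 2 → 3 → 10 → 4 → 7 → 2, length 5.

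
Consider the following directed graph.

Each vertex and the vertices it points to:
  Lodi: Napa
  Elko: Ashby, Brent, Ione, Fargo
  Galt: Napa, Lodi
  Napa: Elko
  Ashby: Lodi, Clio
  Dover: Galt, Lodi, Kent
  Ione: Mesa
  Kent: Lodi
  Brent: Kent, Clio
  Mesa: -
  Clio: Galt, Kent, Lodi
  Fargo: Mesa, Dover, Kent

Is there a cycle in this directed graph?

Yes

DFS with white/gray/black marking, starting from Ashby:
Ashby gray
  Lodi gray
    Napa gray
      Elko gray
        Elko→Ashby: Ashby is gray → back edge
Back edge found, so a cycle exists: Ashby → Lodi → Napa → Elko → Ashby.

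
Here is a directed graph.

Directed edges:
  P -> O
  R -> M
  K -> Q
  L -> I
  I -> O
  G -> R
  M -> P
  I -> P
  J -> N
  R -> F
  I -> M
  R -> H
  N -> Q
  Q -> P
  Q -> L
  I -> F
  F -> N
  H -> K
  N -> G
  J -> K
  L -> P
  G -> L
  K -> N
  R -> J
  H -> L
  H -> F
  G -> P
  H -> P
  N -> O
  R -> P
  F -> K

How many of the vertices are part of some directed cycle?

10

A vertex is on a directed cycle iff it belongs to a strongly connected component of size ≥ 2 (or has a self-loop).
The vertices on cycles are {F, G, H, I, J, K, L, N, Q, R} — 10 in total.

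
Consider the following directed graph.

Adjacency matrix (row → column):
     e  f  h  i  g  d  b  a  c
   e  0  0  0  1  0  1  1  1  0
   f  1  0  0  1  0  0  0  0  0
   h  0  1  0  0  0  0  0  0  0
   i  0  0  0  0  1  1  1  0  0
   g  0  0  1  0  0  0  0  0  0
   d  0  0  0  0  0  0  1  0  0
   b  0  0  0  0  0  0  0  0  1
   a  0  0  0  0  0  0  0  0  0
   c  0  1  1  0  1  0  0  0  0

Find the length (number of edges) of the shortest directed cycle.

For each vertex v, BFS finds the shortest path from v back to v.
The shortest such closed walk is c → f → i → b → c, length 4.

4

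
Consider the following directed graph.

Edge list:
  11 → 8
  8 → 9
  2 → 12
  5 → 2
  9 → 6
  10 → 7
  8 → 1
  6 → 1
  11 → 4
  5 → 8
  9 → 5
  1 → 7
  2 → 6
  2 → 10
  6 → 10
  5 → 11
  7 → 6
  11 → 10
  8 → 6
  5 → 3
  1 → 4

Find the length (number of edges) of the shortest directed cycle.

For each vertex v, BFS finds the shortest path from v back to v.
The shortest such closed walk is 5 → 8 → 9 → 5, length 3.

3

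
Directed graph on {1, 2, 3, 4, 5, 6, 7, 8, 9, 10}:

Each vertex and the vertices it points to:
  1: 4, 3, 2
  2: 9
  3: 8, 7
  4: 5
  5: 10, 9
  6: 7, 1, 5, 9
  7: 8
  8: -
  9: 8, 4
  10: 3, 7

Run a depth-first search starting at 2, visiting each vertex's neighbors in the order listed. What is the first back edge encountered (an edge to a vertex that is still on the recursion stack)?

DFS from 2 (visiting each vertex's neighbors in the order listed); mark gray on enter, black on exit:
2 gray
  9 gray
    8 gray
    8 black
    4 gray
      5 gray
        10 gray
          3 gray
            3→8: 8 black — skip
            7 gray
              7→8: 8 black — skip
            7 black
          3 black
          10→7: 7 black — skip
        10 black
        5→9: 9 is gray → back edge
First back edge: 5 → 9.

5->9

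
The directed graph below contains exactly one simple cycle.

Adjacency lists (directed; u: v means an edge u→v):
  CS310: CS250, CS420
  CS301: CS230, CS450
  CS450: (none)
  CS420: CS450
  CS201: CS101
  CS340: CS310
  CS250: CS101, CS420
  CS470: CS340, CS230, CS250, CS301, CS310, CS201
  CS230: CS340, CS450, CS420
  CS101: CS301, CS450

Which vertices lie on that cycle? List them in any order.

CS101, CS230, CS250, CS301, CS310, CS340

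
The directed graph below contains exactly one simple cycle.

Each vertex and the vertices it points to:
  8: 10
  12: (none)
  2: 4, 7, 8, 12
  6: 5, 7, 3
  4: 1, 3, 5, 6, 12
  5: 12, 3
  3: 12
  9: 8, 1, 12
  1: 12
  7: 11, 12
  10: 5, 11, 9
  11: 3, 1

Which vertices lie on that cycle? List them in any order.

DFS with gray/black marking from 8:
8 gray
  10 gray
    5 gray
      12 gray
      12 black
      3 gray
        3→12: 12 black — skip
      3 black
    5 black
    11 gray
      11→3: 3 black — skip
      1 gray
        1→12: 12 black — skip
      1 black
    11 black
    9 gray
      9→8: 8 is gray → back edge
Back edge closes the cycle 8 → 10 → 9 → 8; its vertices are {8, 9, 10}.

8, 9, 10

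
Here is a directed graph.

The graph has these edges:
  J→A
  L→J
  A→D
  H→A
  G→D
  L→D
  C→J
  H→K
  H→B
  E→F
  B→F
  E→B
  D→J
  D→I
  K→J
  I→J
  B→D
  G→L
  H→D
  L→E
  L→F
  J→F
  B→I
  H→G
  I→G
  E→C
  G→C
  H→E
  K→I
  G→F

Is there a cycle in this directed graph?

Yes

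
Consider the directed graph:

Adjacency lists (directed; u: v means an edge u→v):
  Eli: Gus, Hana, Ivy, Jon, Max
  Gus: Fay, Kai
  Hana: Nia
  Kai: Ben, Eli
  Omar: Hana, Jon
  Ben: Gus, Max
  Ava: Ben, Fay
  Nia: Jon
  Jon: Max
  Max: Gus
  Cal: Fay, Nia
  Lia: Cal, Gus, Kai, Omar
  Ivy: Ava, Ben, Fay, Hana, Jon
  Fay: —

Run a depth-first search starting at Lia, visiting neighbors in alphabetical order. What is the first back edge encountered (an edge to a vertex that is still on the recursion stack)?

Ben→Gus

DFS from Lia (visiting neighbors in alphabetical order); mark gray on enter, black on exit:
Lia gray
  Cal gray
    Fay gray
    Fay black
    Nia gray
      Jon gray
        Max gray
          Gus gray
            Gus→Fay: Fay black — skip
            Kai gray
              Ben gray
                Ben→Gus: Gus is gray → back edge
First back edge: Ben → Gus.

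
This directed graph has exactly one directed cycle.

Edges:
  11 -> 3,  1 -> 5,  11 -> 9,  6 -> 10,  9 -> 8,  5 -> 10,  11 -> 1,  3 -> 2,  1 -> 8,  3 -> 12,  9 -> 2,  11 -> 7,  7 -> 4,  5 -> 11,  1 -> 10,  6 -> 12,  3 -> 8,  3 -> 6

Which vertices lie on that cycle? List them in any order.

DFS with gray/black marking from 11:
11 gray
  3 gray
    12 gray
    12 black
    8 gray
    8 black
    6 gray
      6→12: 12 black — skip
      10 gray
      10 black
    6 black
    2 gray
    2 black
  3 black
  9 gray
    9→2: 2 black — skip
    9→8: 8 black — skip
  9 black
  1 gray
    5 gray
      5→11: 11 is gray → back edge
Back edge closes the cycle 11 → 1 → 5 → 11; its vertices are {1, 5, 11}.

1, 5, 11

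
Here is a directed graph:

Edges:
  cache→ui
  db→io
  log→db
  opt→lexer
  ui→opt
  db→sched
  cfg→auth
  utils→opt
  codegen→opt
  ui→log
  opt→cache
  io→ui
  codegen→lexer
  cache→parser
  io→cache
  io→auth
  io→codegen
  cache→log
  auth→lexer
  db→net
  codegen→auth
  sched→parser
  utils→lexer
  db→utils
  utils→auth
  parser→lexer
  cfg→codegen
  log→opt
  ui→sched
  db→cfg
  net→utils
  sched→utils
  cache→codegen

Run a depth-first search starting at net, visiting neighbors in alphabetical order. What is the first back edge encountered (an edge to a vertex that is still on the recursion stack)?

DFS from net (visiting neighbors in alphabetical order); mark gray on enter, black on exit:
net gray
  utils gray
    auth gray
      lexer gray
      lexer black
    auth black
    utils→lexer: lexer black — skip
    opt gray
      cache gray
        codegen gray
          codegen→auth: auth black — skip
          codegen→lexer: lexer black — skip
          codegen→opt: opt is gray → back edge
First back edge: codegen → opt.

codegen->opt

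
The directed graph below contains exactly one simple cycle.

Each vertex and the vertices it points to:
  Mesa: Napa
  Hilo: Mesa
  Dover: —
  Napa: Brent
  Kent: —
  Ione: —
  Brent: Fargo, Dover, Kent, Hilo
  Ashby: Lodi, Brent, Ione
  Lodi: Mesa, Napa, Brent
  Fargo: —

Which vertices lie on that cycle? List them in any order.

DFS with gray/black marking from Brent:
Brent gray
  Fargo gray
  Fargo black
  Dover gray
  Dover black
  Kent gray
  Kent black
  Hilo gray
    Mesa gray
      Napa gray
        Napa→Brent: Brent is gray → back edge
Back edge closes the cycle Brent → Hilo → Mesa → Napa → Brent; its vertices are {Hilo, Mesa, Napa, Brent}.

Hilo, Mesa, Napa, Brent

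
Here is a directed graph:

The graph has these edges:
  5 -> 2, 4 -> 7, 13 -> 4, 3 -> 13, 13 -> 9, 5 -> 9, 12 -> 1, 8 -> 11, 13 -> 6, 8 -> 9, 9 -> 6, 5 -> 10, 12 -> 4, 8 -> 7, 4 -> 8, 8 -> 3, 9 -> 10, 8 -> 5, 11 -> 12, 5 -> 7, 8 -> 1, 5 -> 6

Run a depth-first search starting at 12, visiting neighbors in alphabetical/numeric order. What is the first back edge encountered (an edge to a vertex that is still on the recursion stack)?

13->4

DFS from 12 (visiting neighbors in alphabetical/numeric order); mark gray on enter, black on exit:
12 gray
  1 gray
  1 black
  4 gray
    7 gray
    7 black
    8 gray
      8→1: 1 black — skip
      3 gray
        13 gray
          13→4: 4 is gray → back edge
First back edge: 13 → 4.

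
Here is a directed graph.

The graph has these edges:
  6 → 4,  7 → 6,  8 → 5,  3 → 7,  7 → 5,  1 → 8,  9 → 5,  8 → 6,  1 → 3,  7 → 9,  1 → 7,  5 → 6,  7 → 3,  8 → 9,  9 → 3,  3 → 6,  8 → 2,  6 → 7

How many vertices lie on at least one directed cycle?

5

A vertex is on a directed cycle iff it belongs to a strongly connected component of size ≥ 2 (or has a self-loop).
The vertices on cycles are {3, 5, 6, 7, 9} — 5 in total.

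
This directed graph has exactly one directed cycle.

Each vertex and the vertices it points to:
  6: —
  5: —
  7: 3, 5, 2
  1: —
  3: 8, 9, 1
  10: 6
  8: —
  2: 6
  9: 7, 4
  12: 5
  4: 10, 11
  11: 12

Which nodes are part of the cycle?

3, 7, 9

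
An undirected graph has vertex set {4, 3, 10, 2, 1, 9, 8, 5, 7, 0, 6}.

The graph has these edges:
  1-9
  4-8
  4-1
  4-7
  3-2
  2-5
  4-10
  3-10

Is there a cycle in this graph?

DFS, tracking each vertex's parent; an edge to a visited non-parent vertex closes a cycle.
Start from 8:
visit 8 (parent –)
  visit 4 (parent 8)
    visit 1 (parent 4)
      1–4: parent, skip
      visit 9 (parent 1)
        9–1: parent, skip
    visit 7 (parent 4)
      7–4: parent, skip
    visit 10 (parent 4)
      10–4: parent, skip
      visit 3 (parent 10)
        visit 2 (parent 3)
          visit 5 (parent 2)
            5–2: parent, skip
          2–3: parent, skip
        3–10: parent, skip
    4–8: parent, skip
visit 0 (parent –)
visit 6 (parent –)
No non-parent visited neighbor found — the graph is a forest.

No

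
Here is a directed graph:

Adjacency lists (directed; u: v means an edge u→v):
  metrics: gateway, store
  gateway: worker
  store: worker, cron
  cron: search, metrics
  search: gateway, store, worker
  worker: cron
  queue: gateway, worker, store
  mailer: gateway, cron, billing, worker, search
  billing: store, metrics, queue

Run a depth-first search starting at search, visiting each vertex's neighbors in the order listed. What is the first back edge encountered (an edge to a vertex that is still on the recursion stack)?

cron->search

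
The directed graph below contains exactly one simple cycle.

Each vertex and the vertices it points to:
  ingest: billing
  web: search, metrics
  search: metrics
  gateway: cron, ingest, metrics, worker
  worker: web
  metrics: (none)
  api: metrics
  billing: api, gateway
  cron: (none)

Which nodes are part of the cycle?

ingest, billing, gateway

DFS with gray/black marking from billing:
billing gray
  api gray
    metrics gray
    metrics black
  api black
  gateway gray
    cron gray
    cron black
    ingest gray
      ingest→billing: billing is gray → back edge
Back edge closes the cycle billing → gateway → ingest → billing; its vertices are {ingest, billing, gateway}.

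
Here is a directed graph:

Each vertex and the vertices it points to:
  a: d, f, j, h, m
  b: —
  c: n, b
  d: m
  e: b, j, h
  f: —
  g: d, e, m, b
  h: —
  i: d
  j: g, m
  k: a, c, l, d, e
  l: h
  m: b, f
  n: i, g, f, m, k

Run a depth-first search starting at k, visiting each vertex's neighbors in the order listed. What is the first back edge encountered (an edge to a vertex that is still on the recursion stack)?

DFS from k (visiting each vertex's neighbors in the order listed); mark gray on enter, black on exit:
k gray
  a gray
    d gray
      m gray
        b gray
        b black
        f gray
        f black
      m black
    d black
    a→f: f black — skip
    j gray
      g gray
        g→d: d black — skip
        e gray
          e→b: b black — skip
          e→j: j is gray → back edge
First back edge: e → j.

e→j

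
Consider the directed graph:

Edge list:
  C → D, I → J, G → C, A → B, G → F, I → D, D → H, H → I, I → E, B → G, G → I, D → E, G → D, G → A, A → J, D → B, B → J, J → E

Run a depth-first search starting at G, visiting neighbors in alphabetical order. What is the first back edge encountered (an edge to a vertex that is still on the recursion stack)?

B→G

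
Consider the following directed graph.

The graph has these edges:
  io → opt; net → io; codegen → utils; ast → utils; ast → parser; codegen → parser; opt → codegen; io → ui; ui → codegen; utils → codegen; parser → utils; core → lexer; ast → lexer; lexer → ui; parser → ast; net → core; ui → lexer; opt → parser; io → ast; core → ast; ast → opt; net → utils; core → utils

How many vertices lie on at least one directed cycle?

7

A vertex is on a directed cycle iff it belongs to a strongly connected component of size ≥ 2 (or has a self-loop).
The vertices on cycles are {ui, ast, opt, lexer, utils, parser, codegen} — 7 in total.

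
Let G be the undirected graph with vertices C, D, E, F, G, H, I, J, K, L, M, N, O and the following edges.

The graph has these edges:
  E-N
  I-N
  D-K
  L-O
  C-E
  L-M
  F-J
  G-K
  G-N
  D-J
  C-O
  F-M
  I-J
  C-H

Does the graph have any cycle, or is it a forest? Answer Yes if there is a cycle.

Yes

DFS, tracking each vertex's parent; an edge to a visited non-parent vertex closes a cycle.
Start from G:
visit G (parent –)
  visit K (parent G)
    visit D (parent K)
      D–K: parent, skip
      visit J (parent D)
        J–D: parent, skip
        visit F (parent J)
          visit M (parent F)
            M–F: parent, skip
            visit L (parent M)
              L–M: parent, skip
              visit O (parent L)
                O–L: parent, skip
                visit C (parent O)
                  visit E (parent C)
                    E–C: parent, skip
                    visit N (parent E)
                      visit I (parent N)
                        I–J: J visited and ≠ parent → cycle
Cycle: J – F – M – L – O – C – E – N – I – J.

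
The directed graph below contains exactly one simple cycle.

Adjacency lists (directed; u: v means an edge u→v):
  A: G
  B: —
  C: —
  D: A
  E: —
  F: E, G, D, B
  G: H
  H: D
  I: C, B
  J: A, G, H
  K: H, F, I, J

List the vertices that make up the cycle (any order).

A, D, G, H

DFS with gray/black marking from H:
H gray
  D gray
    A gray
      G gray
        G→H: H is gray → back edge
Back edge closes the cycle H → D → A → G → H; its vertices are {A, D, G, H}.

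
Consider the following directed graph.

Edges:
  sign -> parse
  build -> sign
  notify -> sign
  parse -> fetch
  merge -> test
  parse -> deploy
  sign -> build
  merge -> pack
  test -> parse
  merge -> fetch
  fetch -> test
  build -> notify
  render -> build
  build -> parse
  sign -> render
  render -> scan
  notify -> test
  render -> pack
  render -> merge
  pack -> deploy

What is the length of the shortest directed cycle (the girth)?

2

For each vertex v, BFS finds the shortest path from v back to v.
The shortest such closed walk is build → sign → build, length 2.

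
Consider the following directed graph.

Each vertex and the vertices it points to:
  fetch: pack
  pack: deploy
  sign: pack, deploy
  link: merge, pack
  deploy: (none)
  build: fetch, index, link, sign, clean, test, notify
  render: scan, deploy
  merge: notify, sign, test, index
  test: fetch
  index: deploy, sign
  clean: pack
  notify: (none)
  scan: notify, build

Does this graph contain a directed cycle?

DFS with white/gray/black marking, starting from index:
index gray
  deploy gray
  deploy black
  sign gray
    pack gray
      pack→deploy: deploy black — skip
    pack black
    sign→deploy: deploy black — skip
  sign black
index black
fetch gray
  fetch→pack: pack black — skip
fetch black
link gray
  merge gray
    notify gray
    notify black
    merge→sign: sign black — skip
    test gray
      test→fetch: fetch black — skip
    test black
    merge→index: index black — skip
  merge black
  link→pack: pack black — skip
link black
build gray
  build→fetch: fetch black — skip
  build→index: index black — skip
  build→link: link black — skip
  build→sign: sign black — skip
  clean gray
    clean→pack: pack black — skip
  clean black
  build→test: test black — skip
  build→notify: notify black — skip
build black
render gray
  scan gray
    scan→notify: notify black — skip
    scan→build: build black — skip
  scan black
  render→deploy: deploy black — skip
render black
Every edge goes to a white or black vertex — no back edge, so the graph is acyclic.

No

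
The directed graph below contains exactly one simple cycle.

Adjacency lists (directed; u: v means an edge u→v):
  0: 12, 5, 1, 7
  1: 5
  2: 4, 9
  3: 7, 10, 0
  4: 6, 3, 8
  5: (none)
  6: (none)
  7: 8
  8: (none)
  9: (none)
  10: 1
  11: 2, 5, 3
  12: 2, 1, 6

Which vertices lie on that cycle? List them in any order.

DFS with gray/black marking from 3:
3 gray
  7 gray
    8 gray
    8 black
  7 black
  10 gray
    1 gray
      5 gray
      5 black
    1 black
  10 black
  0 gray
    12 gray
      2 gray
        4 gray
          6 gray
          6 black
          4→3: 3 is gray → back edge
Back edge closes the cycle 3 → 0 → 12 → 2 → 4 → 3; its vertices are {0, 2, 3, 4, 12}.

0, 2, 3, 4, 12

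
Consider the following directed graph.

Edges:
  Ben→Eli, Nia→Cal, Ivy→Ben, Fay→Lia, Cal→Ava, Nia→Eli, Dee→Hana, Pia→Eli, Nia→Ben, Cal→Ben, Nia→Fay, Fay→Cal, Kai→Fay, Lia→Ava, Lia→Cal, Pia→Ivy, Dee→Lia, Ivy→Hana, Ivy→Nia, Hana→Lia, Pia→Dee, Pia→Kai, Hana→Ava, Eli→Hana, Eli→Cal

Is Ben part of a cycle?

Ben is on a cycle iff Ben can reach itself via ≥1 edge.
Ben → Eli → Cal → Ben — yes.

Yes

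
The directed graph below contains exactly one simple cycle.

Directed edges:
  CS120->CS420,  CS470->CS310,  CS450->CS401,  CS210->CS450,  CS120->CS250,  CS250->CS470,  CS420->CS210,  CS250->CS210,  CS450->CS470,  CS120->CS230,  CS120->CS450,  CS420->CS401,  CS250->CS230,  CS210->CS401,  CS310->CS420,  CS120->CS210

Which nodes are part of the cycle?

DFS with gray/black marking from CS470:
CS470 gray
  CS310 gray
    CS420 gray
      CS210 gray
        CS401 gray
        CS401 black
        CS450 gray
          CS450→CS401: CS401 black — skip
          CS450→CS470: CS470 is gray → back edge
Back edge closes the cycle CS470 → CS310 → CS420 → CS210 → CS450 → CS470; its vertices are {CS210, CS310, CS420, CS450, CS470}.

CS210, CS310, CS420, CS450, CS470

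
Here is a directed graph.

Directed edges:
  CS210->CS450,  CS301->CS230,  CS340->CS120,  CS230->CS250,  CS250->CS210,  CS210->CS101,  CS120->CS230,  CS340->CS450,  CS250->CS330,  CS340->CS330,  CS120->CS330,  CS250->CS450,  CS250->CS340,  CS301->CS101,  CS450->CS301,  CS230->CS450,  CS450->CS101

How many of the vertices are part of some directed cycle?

7

A vertex is on a directed cycle iff it belongs to a strongly connected component of size ≥ 2 (or has a self-loop).
The vertices on cycles are {CS120, CS210, CS230, CS250, CS301, CS340, CS450} — 7 in total.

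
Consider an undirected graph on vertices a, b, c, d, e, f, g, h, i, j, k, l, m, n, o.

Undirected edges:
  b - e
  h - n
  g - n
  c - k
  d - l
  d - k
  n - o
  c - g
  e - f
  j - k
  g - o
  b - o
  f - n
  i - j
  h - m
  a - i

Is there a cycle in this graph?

DFS, tracking each vertex's parent; an edge to a visited non-parent vertex closes a cycle.
Start from o:
visit o (parent –)
  visit b (parent o)
    b–o: parent, skip
    visit e (parent b)
      e–b: parent, skip
      visit f (parent e)
        f–e: parent, skip
        visit n (parent f)
          visit g (parent n)
            visit c (parent g)
              c–g: parent, skip
              visit k (parent c)
                k–c: parent, skip
                visit j (parent k)
                  j–k: parent, skip
                  visit i (parent j)
                    i–j: parent, skip
                    visit a (parent i)
                      a–i: parent, skip
                visit d (parent k)
                  d–k: parent, skip
                  visit l (parent d)
                    l–d: parent, skip
            g–o: o visited and ≠ parent → cycle
Cycle: o – b – e – f – n – g – o.

Yes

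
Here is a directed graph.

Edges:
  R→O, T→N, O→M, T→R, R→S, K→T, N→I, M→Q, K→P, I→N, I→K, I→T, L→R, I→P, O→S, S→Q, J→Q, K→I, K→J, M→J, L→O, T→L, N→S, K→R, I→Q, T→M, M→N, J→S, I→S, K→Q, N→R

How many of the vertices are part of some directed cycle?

8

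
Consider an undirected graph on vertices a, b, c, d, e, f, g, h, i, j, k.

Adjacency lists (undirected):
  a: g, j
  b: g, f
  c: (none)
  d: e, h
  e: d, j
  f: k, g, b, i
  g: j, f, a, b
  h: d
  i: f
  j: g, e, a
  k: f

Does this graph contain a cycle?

Yes

DFS, tracking each vertex's parent; an edge to a visited non-parent vertex closes a cycle.
Start from d:
visit d (parent –)
  visit e (parent d)
    e–d: parent, skip
    visit j (parent e)
      visit g (parent j)
        g–j: parent, skip
        visit f (parent g)
          visit k (parent f)
            k–f: parent, skip
          f–g: parent, skip
          visit b (parent f)
            b–g: g visited and ≠ parent → cycle
Cycle: g – f – b – g.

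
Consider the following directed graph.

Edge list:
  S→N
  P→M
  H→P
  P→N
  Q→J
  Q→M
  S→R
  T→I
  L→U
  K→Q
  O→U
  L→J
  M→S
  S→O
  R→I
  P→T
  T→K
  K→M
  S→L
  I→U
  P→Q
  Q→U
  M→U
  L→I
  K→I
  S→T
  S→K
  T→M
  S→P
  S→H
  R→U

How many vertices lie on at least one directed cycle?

7

A vertex is on a directed cycle iff it belongs to a strongly connected component of size ≥ 2 (or has a self-loop).
The vertices on cycles are {H, K, M, P, Q, S, T} — 7 in total.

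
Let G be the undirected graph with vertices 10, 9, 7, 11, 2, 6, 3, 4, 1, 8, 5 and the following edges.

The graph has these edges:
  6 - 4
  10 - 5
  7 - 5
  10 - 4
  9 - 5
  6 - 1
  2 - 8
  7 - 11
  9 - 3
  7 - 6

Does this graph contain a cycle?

Yes

DFS, tracking each vertex's parent; an edge to a visited non-parent vertex closes a cycle.
Start from 10:
visit 10 (parent –)
  visit 4 (parent 10)
    4–10: parent, skip
    visit 6 (parent 4)
      6–4: parent, skip
      visit 7 (parent 6)
        visit 5 (parent 7)
          5–10: 10 visited and ≠ parent → cycle
Cycle: 10 – 4 – 6 – 7 – 5 – 10.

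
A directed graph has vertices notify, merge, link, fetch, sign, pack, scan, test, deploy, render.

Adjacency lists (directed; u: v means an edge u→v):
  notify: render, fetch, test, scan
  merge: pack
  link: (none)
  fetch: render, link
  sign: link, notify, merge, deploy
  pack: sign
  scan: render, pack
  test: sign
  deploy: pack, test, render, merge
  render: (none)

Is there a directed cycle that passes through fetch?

fetch lies on a cycle iff there is a path from fetch back to itself.
Exploring from fetch, it never reaches itself; equivalently, its strongly connected component is a singleton.

No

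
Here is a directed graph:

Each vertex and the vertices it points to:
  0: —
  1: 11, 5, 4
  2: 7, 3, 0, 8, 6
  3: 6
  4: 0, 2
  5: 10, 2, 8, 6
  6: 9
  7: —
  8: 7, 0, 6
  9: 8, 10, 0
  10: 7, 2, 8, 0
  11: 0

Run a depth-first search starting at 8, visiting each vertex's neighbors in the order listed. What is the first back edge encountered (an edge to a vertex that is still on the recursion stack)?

9→8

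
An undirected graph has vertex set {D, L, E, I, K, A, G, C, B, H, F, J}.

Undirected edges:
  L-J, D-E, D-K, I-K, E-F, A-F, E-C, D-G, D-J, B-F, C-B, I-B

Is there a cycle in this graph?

Yes

DFS, tracking each vertex's parent; an edge to a visited non-parent vertex closes a cycle.
Start from D:
visit D (parent –)
  visit G (parent D)
    G–D: parent, skip
  visit E (parent D)
    visit C (parent E)
      visit B (parent C)
        visit I (parent B)
          visit K (parent I)
            K–D: D visited and ≠ parent → cycle
Cycle: D – E – C – B – I – K – D.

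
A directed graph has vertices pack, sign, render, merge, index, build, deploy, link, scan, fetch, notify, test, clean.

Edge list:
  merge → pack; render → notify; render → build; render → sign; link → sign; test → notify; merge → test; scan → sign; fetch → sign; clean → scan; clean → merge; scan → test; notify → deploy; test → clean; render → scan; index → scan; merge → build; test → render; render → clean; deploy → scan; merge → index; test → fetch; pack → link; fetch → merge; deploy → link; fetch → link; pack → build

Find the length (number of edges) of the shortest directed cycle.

For each vertex v, BFS finds the shortest path from v back to v.
The shortest such closed walk is merge → test → clean → merge, length 3.

3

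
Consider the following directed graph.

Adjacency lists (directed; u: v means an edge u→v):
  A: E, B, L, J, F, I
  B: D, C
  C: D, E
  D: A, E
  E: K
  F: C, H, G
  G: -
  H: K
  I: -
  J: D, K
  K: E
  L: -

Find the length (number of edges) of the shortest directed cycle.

2

For each vertex v, BFS finds the shortest path from v back to v.
The shortest such closed walk is E → K → E, length 2.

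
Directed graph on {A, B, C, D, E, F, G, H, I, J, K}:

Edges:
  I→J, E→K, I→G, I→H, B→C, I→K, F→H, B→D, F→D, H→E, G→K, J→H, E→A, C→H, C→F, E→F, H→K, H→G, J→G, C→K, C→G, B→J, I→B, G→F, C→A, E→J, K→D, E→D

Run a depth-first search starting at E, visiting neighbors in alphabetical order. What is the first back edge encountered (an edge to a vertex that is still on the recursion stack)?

H→E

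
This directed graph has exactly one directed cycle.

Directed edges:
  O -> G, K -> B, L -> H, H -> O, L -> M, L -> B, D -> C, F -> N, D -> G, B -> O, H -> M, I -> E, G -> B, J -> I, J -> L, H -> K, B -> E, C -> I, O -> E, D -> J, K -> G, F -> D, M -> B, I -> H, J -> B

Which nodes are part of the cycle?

DFS with gray/black marking from G:
G gray
  B gray
    E gray
    E black
    O gray
      O→G: G is gray → back edge
Back edge closes the cycle G → B → O → G; its vertices are {B, G, O}.

B, G, O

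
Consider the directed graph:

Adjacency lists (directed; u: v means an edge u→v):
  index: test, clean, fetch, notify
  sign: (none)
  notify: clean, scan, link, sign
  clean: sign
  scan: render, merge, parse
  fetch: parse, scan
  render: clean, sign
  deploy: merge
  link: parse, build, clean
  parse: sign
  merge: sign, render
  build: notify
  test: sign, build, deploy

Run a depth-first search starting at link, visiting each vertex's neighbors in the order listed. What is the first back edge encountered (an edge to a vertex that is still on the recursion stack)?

DFS from link (visiting each vertex's neighbors in the order listed); mark gray on enter, black on exit:
link gray
  parse gray
    sign gray
    sign black
  parse black
  build gray
    notify gray
      clean gray
        clean→sign: sign black — skip
      clean black
      scan gray
        render gray
          render→clean: clean black — skip
          render→sign: sign black — skip
        render black
        merge gray
          merge→sign: sign black — skip
          merge→render: render black — skip
        merge black
        scan→parse: parse black — skip
      scan black
      notify→link: link is gray → back edge
First back edge: notify → link.

notify->link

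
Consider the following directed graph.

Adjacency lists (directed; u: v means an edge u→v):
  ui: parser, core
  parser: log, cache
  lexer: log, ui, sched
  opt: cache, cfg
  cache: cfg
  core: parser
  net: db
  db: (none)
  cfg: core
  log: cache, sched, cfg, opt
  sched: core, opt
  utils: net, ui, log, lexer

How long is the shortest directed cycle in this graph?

4

For each vertex v, BFS finds the shortest path from v back to v.
The shortest such closed walk is log → cfg → core → parser → log, length 4.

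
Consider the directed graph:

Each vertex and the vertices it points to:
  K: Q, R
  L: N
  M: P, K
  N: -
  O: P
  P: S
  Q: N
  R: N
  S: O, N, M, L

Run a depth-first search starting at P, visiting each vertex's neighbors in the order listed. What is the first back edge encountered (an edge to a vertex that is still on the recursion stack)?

O->P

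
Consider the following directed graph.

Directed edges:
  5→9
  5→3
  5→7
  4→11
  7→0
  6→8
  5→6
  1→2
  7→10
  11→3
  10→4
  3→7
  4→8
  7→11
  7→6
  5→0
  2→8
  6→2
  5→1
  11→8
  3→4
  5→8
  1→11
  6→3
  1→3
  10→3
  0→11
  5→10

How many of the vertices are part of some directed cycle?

A vertex is on a directed cycle iff it belongs to a strongly connected component of size ≥ 2 (or has a self-loop).
The vertices on cycles are {0, 3, 4, 6, 7, 10, 11} — 7 in total.

7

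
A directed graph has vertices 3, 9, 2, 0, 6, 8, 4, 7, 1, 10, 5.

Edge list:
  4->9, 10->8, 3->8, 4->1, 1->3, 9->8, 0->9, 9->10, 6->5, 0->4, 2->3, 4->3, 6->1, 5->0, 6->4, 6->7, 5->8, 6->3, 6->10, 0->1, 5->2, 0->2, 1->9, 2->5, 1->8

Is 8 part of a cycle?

No

8 lies on a cycle iff there is a path from 8 back to itself.
Exploring from 8, it never reaches itself; equivalently, its strongly connected component is a singleton.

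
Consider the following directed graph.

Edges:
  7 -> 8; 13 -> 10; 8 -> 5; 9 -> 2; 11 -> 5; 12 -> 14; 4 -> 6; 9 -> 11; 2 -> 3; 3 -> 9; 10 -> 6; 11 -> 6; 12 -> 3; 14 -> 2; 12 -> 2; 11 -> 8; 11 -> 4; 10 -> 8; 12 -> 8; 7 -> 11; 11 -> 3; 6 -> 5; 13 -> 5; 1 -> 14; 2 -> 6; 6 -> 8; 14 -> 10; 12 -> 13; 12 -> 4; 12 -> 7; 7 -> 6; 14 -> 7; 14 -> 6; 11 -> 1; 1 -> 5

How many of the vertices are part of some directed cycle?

A vertex is on a directed cycle iff it belongs to a strongly connected component of size ≥ 2 (or has a self-loop).
The vertices on cycles are {1, 2, 3, 7, 9, 11, 14} — 7 in total.

7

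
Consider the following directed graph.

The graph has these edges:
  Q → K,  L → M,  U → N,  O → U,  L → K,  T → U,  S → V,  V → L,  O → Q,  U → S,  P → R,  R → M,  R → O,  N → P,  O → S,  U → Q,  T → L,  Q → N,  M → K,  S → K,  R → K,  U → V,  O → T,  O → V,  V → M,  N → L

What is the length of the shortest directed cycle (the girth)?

5

For each vertex v, BFS finds the shortest path from v back to v.
The shortest such closed walk is O → Q → N → P → R → O, length 5.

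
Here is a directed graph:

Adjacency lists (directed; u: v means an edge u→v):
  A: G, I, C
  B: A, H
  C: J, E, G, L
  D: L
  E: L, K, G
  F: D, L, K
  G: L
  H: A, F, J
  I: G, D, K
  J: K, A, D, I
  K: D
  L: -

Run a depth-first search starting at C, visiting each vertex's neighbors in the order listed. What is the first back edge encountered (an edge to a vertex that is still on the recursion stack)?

A->C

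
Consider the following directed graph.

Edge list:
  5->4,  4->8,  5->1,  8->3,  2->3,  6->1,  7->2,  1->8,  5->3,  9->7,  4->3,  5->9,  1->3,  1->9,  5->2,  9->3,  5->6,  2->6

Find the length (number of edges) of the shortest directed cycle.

5

For each vertex v, BFS finds the shortest path from v back to v.
The shortest such closed walk is 1 → 9 → 7 → 2 → 6 → 1, length 5.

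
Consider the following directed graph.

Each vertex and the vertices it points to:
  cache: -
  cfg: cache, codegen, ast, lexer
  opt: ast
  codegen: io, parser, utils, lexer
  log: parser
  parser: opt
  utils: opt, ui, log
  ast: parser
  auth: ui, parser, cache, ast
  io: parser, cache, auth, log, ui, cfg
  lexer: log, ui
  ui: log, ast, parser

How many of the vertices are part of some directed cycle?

6

A vertex is on a directed cycle iff it belongs to a strongly connected component of size ≥ 2 (or has a self-loop).
The vertices on cycles are {io, ast, cfg, opt, parser, codegen} — 6 in total.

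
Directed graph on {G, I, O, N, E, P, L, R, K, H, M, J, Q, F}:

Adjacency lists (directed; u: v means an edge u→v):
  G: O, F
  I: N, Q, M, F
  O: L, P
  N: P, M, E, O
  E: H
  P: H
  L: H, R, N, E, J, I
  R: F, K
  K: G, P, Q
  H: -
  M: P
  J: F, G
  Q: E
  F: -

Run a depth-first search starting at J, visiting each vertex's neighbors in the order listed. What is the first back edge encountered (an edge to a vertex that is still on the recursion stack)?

K->G

DFS from J (visiting each vertex's neighbors in the order listed); mark gray on enter, black on exit:
J gray
  F gray
  F black
  G gray
    O gray
      L gray
        H gray
        H black
        R gray
          R→F: F black — skip
          K gray
            K→G: G is gray → back edge
First back edge: K → G.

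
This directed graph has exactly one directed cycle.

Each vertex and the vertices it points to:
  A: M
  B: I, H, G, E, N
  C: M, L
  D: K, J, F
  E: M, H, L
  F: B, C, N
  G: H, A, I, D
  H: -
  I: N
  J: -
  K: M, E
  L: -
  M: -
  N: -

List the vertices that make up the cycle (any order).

B, D, F, G

DFS with gray/black marking from G:
G gray
  H gray
  H black
  A gray
    M gray
    M black
  A black
  I gray
    N gray
    N black
  I black
  D gray
    K gray
      K→M: M black — skip
      E gray
        E→M: M black — skip
        E→H: H black — skip
        L gray
        L black
      E black
    K black
    J gray
    J black
    F gray
      B gray
        B→I: I black — skip
        B→H: H black — skip
        B→G: G is gray → back edge
Back edge closes the cycle G → D → F → B → G; its vertices are {B, D, F, G}.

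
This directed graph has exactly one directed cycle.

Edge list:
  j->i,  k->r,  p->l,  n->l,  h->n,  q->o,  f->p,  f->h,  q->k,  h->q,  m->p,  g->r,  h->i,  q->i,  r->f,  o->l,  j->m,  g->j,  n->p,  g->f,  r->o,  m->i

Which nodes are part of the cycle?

DFS with gray/black marking from f:
f gray
  h gray
    n gray
      p gray
        l gray
        l black
      p black
      n→l: l black — skip
    n black
    q gray
      o gray
        o→l: l black — skip
      o black
      i gray
      i black
      k gray
        r gray
          r→o: o black — skip
          r→f: f is gray → back edge
Back edge closes the cycle f → h → q → k → r → f; its vertices are {f, h, k, q, r}.

f, h, k, q, r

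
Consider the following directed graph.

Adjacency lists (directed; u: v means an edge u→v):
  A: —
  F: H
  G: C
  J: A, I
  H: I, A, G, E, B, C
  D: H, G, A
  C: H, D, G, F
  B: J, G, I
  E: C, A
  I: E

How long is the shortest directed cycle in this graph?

2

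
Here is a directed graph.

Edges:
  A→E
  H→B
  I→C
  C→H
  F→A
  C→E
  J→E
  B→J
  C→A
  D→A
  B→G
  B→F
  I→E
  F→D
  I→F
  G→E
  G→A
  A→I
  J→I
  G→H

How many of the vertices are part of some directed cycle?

9

A vertex is on a directed cycle iff it belongs to a strongly connected component of size ≥ 2 (or has a self-loop).
The vertices on cycles are {A, B, C, D, F, G, H, I, J} — 9 in total.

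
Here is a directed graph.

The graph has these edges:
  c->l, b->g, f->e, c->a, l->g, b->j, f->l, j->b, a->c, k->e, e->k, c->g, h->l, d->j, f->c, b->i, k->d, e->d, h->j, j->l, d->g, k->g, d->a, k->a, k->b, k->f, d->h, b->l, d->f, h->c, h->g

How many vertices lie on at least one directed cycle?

A vertex is on a directed cycle iff it belongs to a strongly connected component of size ≥ 2 (or has a self-loop).
The vertices on cycles are {a, b, c, d, e, f, j, k} — 8 in total.

8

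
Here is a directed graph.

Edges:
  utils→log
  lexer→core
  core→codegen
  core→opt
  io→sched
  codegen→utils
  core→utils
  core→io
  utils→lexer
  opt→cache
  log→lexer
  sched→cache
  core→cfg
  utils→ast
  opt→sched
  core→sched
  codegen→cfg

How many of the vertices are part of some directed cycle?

5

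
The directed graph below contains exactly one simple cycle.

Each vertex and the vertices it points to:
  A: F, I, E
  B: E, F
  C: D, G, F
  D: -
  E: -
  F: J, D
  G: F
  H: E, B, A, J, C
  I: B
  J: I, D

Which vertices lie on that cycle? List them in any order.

DFS with gray/black marking from J:
J gray
  I gray
    B gray
      E gray
      E black
      F gray
        F→J: J is gray → back edge
Back edge closes the cycle J → I → B → F → J; its vertices are {B, F, I, J}.

B, F, I, J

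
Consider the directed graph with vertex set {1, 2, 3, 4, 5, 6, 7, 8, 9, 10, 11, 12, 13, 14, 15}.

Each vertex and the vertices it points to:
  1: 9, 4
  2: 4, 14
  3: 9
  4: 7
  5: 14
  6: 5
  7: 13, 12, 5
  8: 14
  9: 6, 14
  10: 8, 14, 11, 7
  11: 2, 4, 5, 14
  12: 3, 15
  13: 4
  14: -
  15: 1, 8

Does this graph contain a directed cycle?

DFS with white/gray/black marking, starting from 6:
6 gray
  5 gray
    14 gray
    14 black
  5 black
6 black
1 gray
  9 gray
    9→6: 6 black — skip
    9→14: 14 black — skip
  9 black
  4 gray
    7 gray
      13 gray
        13→4: 4 is gray → back edge
Back edge found, so a cycle exists: 4 → 7 → 13 → 4.

Yes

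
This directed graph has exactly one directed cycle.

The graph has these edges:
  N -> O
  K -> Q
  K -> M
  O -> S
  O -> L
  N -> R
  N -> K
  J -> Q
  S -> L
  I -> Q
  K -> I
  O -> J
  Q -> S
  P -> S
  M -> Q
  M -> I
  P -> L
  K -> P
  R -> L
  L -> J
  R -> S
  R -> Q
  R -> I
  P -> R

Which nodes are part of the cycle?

J, L, Q, S

DFS with gray/black marking from L:
L gray
  J gray
    Q gray
      S gray
        S→L: L is gray → back edge
Back edge closes the cycle L → J → Q → S → L; its vertices are {J, L, Q, S}.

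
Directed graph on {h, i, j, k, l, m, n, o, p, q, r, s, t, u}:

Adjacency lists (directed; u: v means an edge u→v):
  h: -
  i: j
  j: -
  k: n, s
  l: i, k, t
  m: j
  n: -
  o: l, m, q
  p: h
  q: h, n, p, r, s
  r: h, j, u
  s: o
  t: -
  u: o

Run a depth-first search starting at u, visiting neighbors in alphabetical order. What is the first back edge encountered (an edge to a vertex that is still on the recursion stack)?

s->o

DFS from u (visiting neighbors in alphabetical order); mark gray on enter, black on exit:
u gray
  o gray
    l gray
      i gray
        j gray
        j black
      i black
      k gray
        n gray
        n black
        s gray
          s→o: o is gray → back edge
First back edge: s → o.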